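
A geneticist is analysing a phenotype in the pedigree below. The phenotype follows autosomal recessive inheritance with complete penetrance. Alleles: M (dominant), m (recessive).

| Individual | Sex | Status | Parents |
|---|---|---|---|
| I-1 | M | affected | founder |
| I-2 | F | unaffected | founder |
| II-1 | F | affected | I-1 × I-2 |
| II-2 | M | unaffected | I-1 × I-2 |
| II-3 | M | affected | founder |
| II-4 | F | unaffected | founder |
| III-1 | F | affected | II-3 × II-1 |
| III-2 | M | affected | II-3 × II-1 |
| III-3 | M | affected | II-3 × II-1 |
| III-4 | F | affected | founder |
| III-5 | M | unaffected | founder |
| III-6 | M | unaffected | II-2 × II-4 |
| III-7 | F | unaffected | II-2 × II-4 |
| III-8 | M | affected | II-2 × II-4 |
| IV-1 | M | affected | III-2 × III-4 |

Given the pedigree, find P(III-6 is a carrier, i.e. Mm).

2/3

II-2 is unaffected so carries M and received m from I-1 (mm), so II-2 is Mm.
II-4 is unaffected so carries M and passed m to III-8 (mm), so II-4 is Mm.
Their cross gives offspring ratios 1/4 MM : 1/2 Mm : 1/4 mm. Conditioning on III-6 being unaffected, P(Mm) = 1/2 / 3/4 = 2/3.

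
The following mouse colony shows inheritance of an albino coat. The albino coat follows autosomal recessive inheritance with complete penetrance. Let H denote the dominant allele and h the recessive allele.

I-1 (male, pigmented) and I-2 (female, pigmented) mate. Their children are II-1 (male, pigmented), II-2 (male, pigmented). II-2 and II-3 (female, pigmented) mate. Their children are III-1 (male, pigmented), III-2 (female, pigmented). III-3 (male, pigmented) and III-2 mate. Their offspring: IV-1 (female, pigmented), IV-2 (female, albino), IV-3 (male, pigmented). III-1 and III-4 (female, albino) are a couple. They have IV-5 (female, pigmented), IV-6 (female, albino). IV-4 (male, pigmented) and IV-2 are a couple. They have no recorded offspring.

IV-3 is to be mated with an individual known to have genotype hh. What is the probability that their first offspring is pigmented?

2/3

III-3 is pigmented so carries H and passed h to IV-2 (hh), so III-3 is Hh.
III-2 is pigmented so carries H and passed h to IV-2 (hh), so III-2 is Hh.
IV-3 is a pigmented offspring of III-3 (Hh) × III-2 (Hh), whose cross gives 1/4 HH : 1/2 Hh : 1/4 hh; conditioning on being pigmented, IV-3 is HH with probability 1/3, Hh with probability 2/3.
Summing over parental genotype combinations, P(offspring is pigmented) = 1/3·1 + 2/3·1/2 = 2/3.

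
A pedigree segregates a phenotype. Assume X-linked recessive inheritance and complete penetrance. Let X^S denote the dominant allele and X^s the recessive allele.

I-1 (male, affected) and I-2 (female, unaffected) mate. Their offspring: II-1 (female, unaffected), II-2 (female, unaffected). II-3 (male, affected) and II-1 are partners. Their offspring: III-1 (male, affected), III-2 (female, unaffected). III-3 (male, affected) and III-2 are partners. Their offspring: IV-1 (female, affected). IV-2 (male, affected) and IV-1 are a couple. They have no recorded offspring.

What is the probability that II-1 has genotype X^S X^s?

II-1 is unaffected so carries S and received s from I-1 (X^s Y), so II-1 is X^S X^s, giving P(X^S X^s) = 1.

1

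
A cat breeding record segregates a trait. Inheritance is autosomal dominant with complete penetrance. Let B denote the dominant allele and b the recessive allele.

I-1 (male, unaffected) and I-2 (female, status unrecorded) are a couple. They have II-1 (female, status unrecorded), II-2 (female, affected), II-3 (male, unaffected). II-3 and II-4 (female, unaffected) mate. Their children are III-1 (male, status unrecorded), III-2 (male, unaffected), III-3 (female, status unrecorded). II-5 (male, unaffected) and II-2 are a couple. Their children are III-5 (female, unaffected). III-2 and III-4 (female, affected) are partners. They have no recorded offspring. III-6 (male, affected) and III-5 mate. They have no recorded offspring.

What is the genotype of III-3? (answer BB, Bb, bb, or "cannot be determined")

bb

From phenotype alone, III-3 is BB or Bb or bb.
III-3 received b from II-3 (bb) and received b from II-4 (bb), so III-3 is bb.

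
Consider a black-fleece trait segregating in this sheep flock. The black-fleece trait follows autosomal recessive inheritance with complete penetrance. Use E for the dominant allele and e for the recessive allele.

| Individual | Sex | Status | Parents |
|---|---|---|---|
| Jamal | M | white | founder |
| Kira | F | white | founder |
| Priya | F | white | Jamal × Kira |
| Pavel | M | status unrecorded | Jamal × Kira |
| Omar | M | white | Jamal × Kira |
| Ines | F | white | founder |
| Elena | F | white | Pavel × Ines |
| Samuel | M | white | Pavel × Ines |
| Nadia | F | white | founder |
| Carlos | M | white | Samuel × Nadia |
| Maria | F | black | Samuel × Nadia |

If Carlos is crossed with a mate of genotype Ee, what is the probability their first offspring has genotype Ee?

1/2

Samuel is white so carries E and passed e to Maria (ee), so Samuel is Ee.
Nadia is white so carries E and passed e to Maria (ee), so Nadia is Ee.
Carlos is a white offspring of Samuel (Ee) × Nadia (Ee), whose cross gives 1/4 EE : 1/2 Ee : 1/4 ee; conditioning on being white, Carlos is EE with probability 1/3, Ee with probability 2/3.
Summing over parental genotype combinations, P(offspring has genotype Ee) = 1/3·1/2 + 2/3·1/2 = 1/2.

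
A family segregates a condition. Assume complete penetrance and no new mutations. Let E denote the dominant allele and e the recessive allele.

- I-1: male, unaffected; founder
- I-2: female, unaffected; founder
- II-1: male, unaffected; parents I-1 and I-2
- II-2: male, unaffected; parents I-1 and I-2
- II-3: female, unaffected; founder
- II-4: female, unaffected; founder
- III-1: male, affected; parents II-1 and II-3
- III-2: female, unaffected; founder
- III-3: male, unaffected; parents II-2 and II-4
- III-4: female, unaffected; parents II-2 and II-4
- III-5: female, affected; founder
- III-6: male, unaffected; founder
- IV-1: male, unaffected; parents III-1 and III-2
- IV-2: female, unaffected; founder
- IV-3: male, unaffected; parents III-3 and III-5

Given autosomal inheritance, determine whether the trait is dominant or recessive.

recessive

II-1 and II-3 are both unaffected yet have an affected child III-1. Under dominance, an affected child requires at least one affected parent, so the trait cannot be dominant.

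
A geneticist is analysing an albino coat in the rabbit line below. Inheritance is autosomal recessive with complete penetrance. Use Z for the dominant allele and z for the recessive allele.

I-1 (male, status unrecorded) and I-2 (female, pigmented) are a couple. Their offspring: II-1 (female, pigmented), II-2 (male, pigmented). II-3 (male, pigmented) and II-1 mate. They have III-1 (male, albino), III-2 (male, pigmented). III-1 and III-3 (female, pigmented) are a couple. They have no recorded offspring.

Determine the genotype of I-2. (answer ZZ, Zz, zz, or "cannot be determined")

I-2's phenotype allows ZZ or Zz, and no parent or child forces a single allele at both positions; consistent genotype assignments exist with I-2 as ZZ or Zz.

cannot be determined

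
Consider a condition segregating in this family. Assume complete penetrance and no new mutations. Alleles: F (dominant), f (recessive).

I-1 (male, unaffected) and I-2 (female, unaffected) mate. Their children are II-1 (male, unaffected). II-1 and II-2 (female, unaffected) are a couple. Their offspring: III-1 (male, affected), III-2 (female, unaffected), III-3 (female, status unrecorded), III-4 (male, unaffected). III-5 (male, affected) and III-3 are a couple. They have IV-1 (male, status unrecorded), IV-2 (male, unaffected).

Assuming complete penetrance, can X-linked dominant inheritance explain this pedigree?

Under X-linked dominant, III-1 (affected, male) cannot arise from II-1 (unaffected) × II-2 (unaffected).

No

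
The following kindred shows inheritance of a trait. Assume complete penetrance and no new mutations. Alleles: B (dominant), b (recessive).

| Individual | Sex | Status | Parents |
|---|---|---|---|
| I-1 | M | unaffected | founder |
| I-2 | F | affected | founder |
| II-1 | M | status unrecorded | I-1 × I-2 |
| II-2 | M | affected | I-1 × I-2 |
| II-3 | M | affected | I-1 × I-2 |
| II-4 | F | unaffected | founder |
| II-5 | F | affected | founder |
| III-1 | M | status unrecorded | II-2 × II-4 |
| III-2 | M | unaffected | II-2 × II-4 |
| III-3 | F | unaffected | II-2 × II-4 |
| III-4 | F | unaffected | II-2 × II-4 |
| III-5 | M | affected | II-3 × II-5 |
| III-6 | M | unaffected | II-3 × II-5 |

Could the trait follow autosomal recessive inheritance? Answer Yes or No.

Under autosomal recessive, III-6 (unaffected, male) cannot arise from II-3 (affected) × II-5 (affected).

No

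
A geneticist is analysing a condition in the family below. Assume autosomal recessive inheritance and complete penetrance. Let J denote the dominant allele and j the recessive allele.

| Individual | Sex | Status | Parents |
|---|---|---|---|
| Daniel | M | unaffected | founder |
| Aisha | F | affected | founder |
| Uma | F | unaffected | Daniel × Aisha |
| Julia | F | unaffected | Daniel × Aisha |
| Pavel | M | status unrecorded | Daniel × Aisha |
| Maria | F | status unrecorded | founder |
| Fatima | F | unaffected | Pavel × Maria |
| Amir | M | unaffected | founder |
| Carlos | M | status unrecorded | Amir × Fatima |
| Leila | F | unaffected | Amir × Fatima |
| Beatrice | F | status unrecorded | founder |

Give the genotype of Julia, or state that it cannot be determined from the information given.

From phenotype alone, Julia is JJ or Jj.
Julia is unaffected so carries J and received j from Aisha (jj), so Julia is Jj.

Jj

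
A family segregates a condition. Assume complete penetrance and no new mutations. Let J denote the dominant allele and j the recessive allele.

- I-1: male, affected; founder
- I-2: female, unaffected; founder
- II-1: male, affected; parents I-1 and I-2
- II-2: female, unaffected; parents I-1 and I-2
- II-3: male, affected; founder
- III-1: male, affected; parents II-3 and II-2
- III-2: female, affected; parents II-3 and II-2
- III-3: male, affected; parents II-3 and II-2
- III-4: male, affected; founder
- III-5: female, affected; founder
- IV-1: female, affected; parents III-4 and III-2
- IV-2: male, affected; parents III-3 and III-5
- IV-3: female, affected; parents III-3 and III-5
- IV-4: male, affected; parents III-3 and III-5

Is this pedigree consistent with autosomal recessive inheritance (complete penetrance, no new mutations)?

A consistent assignment under autosomal recessive exists: I-1 jj, I-2 Jj, II-1 jj, II-2 Jj, II-3 jj, III-1 jj, III-2 jj, III-3 jj, III-4 jj, III-5 jj, IV-1 jj, IV-2 jj, IV-3 jj, IV-4 jj.
In this assignment every recorded phenotype matches its genotype and every non-founder's genotype is obtainable from its parents' genotypes, so the pedigree is consistent.

Yes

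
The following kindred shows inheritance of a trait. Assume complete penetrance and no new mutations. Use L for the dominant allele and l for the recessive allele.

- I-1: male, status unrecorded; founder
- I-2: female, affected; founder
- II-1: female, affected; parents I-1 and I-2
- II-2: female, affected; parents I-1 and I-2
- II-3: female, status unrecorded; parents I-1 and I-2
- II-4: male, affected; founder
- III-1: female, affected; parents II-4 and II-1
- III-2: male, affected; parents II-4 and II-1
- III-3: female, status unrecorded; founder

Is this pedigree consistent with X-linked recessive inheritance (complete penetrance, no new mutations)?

Yes

A consistent assignment under X-linked recessive exists: I-1 X^l Y, I-2 X^l X^l, II-1 X^l X^l, II-2 X^l X^l, II-3 X^l X^l, II-4 X^l Y, III-1 X^l X^l, III-2 X^l Y, III-3 X^L X^L.
In this assignment every recorded phenotype matches its genotype and every non-founder's genotype is obtainable from its parents' genotypes, so the pedigree is consistent.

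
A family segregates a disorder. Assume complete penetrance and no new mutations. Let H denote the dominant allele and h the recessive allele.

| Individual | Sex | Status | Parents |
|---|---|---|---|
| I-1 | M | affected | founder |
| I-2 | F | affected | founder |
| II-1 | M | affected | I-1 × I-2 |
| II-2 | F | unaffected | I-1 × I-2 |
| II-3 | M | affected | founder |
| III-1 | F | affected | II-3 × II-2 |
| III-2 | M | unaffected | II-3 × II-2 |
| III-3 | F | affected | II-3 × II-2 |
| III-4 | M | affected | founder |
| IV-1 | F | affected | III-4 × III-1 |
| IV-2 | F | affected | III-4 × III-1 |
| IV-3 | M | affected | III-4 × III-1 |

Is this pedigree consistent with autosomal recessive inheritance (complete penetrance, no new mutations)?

Under autosomal recessive, II-2 (unaffected, female) cannot arise from I-1 (affected) × I-2 (affected).

No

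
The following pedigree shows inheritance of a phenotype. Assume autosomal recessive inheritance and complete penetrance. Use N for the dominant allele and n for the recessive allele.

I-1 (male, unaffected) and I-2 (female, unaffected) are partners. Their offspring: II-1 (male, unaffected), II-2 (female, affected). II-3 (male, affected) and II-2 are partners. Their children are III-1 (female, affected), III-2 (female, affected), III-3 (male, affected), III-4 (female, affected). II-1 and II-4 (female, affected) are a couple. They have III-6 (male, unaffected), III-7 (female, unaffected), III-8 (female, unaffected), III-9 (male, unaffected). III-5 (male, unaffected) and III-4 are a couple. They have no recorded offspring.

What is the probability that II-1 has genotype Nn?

I-1 is unaffected so carries N and passed n to II-2 (nn), so I-1 is Nn.
I-2 is unaffected so carries N and passed n to II-2 (nn), so I-2 is Nn.
Their cross gives offspring ratios 1/4 NN : 1/2 Nn : 1/4 nn. Conditioning on II-1 being unaffected, P(Nn) = 1/2 / 3/4 = 2/3 before taking II-1's own offspring into account.
II-4 is affected, so II-4 is nn.
Now use II-1's offspring. Probability of each recorded status — unaffected son III-6: 1/2 if II-1 is Nn, 1 if NN; unaffected daughter III-7: 1/2 if II-1 is Nn, 1 if NN; unaffected daughter III-8: 1/2 if II-1 is Nn, 1 if NN; unaffected son III-9: 1/2 if II-1 is Nn, 1 if NN.
Bayes: P(Nn) = 2/3·1/16 / (2/3·1/16 + 1/3·1) = 1/9.

1/9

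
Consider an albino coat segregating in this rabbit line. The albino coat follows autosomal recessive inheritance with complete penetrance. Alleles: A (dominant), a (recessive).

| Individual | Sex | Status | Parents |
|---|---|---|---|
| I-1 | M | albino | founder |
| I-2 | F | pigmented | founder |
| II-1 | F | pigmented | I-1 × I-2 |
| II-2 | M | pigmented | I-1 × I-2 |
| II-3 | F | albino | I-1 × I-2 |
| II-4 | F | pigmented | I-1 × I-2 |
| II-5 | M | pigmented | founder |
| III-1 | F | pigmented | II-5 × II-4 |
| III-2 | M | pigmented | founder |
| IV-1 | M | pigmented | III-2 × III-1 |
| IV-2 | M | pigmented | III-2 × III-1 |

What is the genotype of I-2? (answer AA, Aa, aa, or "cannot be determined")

From phenotype alone, I-2 is AA or Aa.
I-2 is pigmented so carries A and passed a to II-3 (aa), so I-2 is Aa.

Aa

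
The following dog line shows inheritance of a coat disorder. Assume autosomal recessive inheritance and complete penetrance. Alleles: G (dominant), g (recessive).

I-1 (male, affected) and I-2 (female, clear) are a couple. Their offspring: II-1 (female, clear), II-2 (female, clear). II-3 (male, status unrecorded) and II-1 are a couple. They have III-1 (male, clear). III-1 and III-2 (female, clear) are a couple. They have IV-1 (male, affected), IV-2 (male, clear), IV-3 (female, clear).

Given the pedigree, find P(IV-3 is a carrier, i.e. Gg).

III-1 is clear so carries G and passed g to IV-1 (gg), so III-1 is Gg.
III-2 is clear so carries G and passed g to IV-1 (gg), so III-2 is Gg.
Their cross gives offspring ratios 1/4 GG : 1/2 Gg : 1/4 gg. Conditioning on IV-3 being clear, P(Gg) = 1/2 / 3/4 = 2/3.

2/3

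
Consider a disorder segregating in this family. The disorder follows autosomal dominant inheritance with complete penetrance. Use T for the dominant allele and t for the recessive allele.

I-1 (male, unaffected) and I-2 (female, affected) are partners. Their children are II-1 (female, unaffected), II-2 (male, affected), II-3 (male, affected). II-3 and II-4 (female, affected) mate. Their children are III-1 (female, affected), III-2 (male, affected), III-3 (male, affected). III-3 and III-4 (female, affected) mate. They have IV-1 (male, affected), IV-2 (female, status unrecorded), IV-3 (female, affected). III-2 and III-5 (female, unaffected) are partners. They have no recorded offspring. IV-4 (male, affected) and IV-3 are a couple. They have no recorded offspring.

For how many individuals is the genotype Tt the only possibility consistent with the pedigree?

3

Obligate heterozygotes: I-2 is affected so carries T and passed t to II-1 (tt), so I-2 is Tt; II-2 is affected so carries T and received t from I-1 (tt), so II-2 is Tt; II-3 is affected so carries T and received t from I-1 (tt), so II-3 is Tt.
Every other individual is either homozygous by phenotype or has at least one consistent homozygous assignment, so the count is 3.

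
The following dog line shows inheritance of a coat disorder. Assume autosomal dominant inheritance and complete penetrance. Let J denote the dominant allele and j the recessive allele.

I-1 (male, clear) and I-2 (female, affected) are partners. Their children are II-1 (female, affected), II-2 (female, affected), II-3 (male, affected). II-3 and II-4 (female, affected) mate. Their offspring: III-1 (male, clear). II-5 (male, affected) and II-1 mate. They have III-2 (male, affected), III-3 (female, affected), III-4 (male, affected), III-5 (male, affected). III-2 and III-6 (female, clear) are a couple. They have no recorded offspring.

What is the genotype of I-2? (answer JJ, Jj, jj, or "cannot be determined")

cannot be determined

I-2's phenotype allows JJ or Jj, and no parent or child forces a single allele at both positions; consistent genotype assignments exist with I-2 as JJ or Jj.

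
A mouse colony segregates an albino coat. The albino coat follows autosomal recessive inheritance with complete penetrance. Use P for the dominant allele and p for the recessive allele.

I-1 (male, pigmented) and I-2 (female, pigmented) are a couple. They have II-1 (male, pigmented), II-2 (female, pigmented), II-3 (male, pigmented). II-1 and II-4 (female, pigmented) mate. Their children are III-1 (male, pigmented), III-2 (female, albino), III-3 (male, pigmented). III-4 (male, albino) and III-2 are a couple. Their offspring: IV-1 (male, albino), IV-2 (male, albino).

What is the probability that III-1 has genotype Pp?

2/3

II-1 is pigmented so carries P and passed p to III-2 (pp), so II-1 is Pp.
II-4 is pigmented so carries P and passed p to III-2 (pp), so II-4 is Pp.
Their cross gives offspring ratios 1/4 PP : 1/2 Pp : 1/4 pp. Conditioning on III-1 being pigmented, P(Pp) = 1/2 / 3/4 = 2/3.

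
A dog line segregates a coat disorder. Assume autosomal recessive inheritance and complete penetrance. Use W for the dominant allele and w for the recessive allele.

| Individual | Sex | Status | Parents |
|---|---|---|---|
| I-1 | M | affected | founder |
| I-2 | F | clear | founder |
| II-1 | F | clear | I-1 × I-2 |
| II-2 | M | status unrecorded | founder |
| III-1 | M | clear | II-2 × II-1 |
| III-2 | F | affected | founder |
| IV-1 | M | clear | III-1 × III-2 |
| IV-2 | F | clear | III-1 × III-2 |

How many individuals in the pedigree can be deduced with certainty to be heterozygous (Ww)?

3

Obligate heterozygotes: II-1 is clear so carries W and received w from I-1 (ww), so II-1 is Ww; IV-1 is clear so carries W and received w from III-2 (ww), so IV-1 is Ww; IV-2 is clear so carries W and received w from III-2 (ww), so IV-2 is Ww.
Every other individual is either homozygous by phenotype or has at least one consistent homozygous assignment, so the count is 3.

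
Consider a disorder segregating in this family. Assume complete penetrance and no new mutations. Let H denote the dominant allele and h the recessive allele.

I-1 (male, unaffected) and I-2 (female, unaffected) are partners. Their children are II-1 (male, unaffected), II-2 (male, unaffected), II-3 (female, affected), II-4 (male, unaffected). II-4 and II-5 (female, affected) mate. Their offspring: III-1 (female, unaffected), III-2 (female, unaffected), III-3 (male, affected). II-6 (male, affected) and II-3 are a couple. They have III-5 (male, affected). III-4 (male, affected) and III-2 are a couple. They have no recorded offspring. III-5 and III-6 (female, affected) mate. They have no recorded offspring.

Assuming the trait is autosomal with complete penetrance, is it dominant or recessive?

I-1 and I-2 are both unaffected yet have an affected child II-3. Under dominance, an affected child requires at least one affected parent, so the trait cannot be dominant.

recessive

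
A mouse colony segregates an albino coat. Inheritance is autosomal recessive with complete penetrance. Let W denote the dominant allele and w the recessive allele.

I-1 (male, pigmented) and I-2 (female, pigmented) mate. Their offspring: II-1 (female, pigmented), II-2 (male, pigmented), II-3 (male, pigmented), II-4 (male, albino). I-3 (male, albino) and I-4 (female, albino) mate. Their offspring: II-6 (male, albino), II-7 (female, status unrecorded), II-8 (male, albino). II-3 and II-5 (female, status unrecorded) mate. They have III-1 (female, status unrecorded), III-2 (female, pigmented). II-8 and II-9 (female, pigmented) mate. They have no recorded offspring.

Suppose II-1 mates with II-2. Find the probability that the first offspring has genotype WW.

4/9

I-1 is pigmented so carries W and passed w to II-4 (ww), so I-1 is Ww.
I-2 is pigmented so carries W and passed w to II-4 (ww), so I-2 is Ww.
II-1 is a pigmented offspring of I-1 (Ww) × I-2 (Ww), whose cross gives 1/4 WW : 1/2 Ww : 1/4 ww; conditioning on being pigmented, II-1 is WW with probability 1/3, Ww with probability 2/3.
II-2 is a pigmented offspring of I-1 (Ww) × I-2 (Ww), whose cross gives 1/4 WW : 1/2 Ww : 1/4 ww; conditioning on being pigmented, II-2 is WW with probability 1/3, Ww with probability 2/3.
Summing over parental genotype combinations, P(offspring has genotype WW) = 1/9·1 + 2/9·1/2 + 2/9·1/2 + 4/9·1/4 = 4/9.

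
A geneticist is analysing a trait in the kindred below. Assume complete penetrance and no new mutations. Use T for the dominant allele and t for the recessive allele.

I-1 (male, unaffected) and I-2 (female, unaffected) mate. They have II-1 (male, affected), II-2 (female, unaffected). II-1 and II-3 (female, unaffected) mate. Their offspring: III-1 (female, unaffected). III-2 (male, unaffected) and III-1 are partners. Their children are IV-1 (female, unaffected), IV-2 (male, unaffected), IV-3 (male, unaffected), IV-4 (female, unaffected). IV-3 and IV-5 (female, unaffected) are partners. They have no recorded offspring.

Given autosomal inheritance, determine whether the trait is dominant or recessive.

recessive

I-1 and I-2 are both unaffected yet have an affected child II-1. Under dominance, an affected child requires at least one affected parent, so the trait cannot be dominant.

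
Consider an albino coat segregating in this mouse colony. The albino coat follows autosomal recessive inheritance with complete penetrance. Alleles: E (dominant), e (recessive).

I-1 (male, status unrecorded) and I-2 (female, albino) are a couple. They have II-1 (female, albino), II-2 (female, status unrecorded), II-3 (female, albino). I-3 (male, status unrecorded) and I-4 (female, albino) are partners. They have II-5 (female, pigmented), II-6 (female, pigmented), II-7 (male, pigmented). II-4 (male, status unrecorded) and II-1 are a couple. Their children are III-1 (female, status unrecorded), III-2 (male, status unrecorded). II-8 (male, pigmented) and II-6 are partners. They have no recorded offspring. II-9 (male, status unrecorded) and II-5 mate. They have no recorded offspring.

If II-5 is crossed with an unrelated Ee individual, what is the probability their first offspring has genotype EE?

II-5 is pigmented so carries E and received e from I-4 (ee), so II-5 is Ee.
The cross gives 1/4 EE : 1/2 Ee : 1/4 ee, so P(offspring has genotype EE) = 1/4.

1/4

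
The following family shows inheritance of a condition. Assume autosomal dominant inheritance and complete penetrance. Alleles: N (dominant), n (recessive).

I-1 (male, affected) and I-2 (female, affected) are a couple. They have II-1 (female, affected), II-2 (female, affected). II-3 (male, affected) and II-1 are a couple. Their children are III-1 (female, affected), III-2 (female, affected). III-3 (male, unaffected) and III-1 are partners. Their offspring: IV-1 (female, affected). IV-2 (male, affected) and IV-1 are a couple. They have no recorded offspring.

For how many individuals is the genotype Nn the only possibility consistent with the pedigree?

Obligate heterozygotes: IV-1 is affected so carries N and received n from III-3 (nn), so IV-1 is Nn.
Every other individual is either homozygous by phenotype or has at least one consistent homozygous assignment, so the count is 1.

1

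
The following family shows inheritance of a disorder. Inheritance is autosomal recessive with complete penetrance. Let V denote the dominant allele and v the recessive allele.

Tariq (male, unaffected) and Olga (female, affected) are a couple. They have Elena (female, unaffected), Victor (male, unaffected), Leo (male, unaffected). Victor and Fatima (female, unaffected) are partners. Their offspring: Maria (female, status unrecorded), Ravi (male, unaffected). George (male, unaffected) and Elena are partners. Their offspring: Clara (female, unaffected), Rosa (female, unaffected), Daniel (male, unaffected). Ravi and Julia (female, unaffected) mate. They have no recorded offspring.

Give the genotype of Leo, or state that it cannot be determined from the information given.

From phenotype alone, Leo is VV or Vv.
Leo is unaffected so carries V and received v from Olga (vv), so Leo is Vv.

Vv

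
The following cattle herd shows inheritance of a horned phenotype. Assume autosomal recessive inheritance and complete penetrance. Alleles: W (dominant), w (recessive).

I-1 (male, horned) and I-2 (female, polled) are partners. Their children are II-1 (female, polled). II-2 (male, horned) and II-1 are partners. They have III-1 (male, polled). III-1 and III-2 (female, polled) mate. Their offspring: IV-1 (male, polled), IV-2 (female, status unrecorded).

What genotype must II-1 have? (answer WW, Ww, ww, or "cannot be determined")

Ww

From phenotype alone, II-1 is WW or Ww.
II-1 is polled so carries W and received w from I-1 (ww), so II-1 is Ww.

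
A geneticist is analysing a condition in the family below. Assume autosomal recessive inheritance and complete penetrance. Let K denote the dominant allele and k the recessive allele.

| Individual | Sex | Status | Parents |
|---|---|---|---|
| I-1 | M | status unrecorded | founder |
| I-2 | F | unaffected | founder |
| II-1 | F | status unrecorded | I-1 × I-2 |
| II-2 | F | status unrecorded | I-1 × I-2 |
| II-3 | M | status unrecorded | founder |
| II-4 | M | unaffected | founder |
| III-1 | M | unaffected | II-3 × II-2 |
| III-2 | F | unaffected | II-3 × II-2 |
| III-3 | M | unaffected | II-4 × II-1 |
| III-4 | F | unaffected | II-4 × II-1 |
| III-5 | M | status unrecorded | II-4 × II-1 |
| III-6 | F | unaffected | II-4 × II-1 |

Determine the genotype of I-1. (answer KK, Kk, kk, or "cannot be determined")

I-1's phenotype is unrecorded, and no parent or child forces a single allele at both positions; consistent genotype assignments exist with I-1 as KK or Kk or kk.

cannot be determined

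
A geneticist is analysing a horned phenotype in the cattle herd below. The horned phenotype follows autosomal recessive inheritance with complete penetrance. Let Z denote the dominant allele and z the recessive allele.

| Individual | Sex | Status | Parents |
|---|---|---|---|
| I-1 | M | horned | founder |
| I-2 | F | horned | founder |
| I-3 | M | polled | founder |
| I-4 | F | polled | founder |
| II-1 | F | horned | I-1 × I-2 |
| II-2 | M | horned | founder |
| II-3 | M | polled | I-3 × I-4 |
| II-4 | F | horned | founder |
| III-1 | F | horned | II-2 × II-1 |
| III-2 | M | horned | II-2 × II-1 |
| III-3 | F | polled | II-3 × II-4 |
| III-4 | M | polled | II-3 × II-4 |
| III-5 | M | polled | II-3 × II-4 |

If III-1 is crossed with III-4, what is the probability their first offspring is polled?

1/2

III-1 is horned, so III-1 is zz.
III-4 is polled so carries Z and received z from II-4 (zz), so III-4 is Zz.
The cross gives 1/2 Zz : 1/2 zz, so P(offspring is polled) = 1/2.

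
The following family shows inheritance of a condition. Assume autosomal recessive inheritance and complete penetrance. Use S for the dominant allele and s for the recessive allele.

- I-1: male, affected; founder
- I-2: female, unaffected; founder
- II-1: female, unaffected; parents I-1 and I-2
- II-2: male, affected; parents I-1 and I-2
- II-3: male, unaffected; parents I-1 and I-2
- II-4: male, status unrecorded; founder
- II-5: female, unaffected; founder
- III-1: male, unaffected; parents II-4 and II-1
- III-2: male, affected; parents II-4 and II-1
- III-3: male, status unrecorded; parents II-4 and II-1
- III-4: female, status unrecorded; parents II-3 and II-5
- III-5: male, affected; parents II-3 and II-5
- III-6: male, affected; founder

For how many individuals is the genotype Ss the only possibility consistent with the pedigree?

Obligate heterozygotes: I-2 is unaffected so carries S and passed s to II-2 (ss), so I-2 is Ss; II-1 is unaffected so carries S and received s from I-1 (ss), so II-1 is Ss; II-3 is unaffected so carries S and received s from I-1 (ss), so II-3 is Ss; II-5 is unaffected so carries S and passed s to III-5 (ss), so II-5 is Ss.
Every other individual is either homozygous by phenotype or has at least one consistent homozygous assignment, so the count is 4.

4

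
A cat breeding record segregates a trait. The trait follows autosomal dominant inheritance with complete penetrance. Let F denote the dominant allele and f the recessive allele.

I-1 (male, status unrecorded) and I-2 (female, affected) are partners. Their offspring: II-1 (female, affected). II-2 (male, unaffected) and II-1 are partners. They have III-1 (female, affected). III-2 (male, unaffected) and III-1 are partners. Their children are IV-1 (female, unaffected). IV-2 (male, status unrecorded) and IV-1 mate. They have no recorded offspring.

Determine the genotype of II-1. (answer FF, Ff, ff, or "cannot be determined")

cannot be determined

II-1's phenotype allows FF or Ff, and no parent or child forces a single allele at both positions; consistent genotype assignments exist with II-1 as FF or Ff.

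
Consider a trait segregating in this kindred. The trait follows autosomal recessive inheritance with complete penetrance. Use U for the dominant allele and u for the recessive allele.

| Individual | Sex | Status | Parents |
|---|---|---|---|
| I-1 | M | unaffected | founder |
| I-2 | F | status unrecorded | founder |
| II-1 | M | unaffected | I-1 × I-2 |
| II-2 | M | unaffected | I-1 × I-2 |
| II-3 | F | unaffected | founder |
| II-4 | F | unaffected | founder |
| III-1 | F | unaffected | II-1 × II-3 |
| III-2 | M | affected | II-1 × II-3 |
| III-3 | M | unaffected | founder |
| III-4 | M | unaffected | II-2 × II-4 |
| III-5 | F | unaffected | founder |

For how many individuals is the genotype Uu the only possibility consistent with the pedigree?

Obligate heterozygotes: II-1 is unaffected so carries U and passed u to III-2 (uu), so II-1 is Uu; II-3 is unaffected so carries U and passed u to III-2 (uu), so II-3 is Uu.
Every other individual is either homozygous by phenotype or has at least one consistent homozygous assignment, so the count is 2.

2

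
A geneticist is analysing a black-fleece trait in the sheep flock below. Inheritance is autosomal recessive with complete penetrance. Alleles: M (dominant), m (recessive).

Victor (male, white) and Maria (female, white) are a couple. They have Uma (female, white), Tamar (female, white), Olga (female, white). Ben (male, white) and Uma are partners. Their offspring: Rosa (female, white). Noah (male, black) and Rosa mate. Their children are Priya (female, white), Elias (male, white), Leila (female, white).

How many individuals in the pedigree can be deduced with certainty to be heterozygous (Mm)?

3

Obligate heterozygotes: Priya is white so carries M and received m from Noah (mm), so Priya is Mm; Elias is white so carries M and received m from Noah (mm), so Elias is Mm; Leila is white so carries M and received m from Noah (mm), so Leila is Mm.
Every other individual is either homozygous by phenotype or has at least one consistent homozygous assignment, so the count is 3.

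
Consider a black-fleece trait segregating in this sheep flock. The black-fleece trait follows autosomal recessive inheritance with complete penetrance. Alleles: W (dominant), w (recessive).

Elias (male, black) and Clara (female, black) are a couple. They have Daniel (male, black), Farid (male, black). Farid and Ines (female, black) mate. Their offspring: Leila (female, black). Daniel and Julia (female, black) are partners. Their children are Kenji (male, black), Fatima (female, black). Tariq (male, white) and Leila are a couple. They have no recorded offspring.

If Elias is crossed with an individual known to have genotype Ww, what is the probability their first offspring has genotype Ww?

Elias is black, so Elias is ww.
The cross gives 1/2 Ww : 1/2 ww, so P(offspring has genotype Ww) = 1/2.

1/2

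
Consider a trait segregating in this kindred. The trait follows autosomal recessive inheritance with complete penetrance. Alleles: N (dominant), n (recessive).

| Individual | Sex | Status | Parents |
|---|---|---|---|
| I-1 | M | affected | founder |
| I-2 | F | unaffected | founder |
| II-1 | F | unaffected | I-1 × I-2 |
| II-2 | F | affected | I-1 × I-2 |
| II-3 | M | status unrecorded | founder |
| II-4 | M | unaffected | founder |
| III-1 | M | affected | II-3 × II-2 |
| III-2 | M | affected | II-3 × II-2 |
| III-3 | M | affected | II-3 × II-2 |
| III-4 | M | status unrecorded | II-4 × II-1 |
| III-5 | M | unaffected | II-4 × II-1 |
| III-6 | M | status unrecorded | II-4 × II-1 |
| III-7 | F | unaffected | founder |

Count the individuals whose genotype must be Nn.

2

Obligate heterozygotes: I-2 is unaffected so carries N and passed n to II-2 (nn), so I-2 is Nn; II-1 is unaffected so carries N and received n from I-1 (nn), so II-1 is Nn.
Every other individual is either homozygous by phenotype or has at least one consistent homozygous assignment, so the count is 2.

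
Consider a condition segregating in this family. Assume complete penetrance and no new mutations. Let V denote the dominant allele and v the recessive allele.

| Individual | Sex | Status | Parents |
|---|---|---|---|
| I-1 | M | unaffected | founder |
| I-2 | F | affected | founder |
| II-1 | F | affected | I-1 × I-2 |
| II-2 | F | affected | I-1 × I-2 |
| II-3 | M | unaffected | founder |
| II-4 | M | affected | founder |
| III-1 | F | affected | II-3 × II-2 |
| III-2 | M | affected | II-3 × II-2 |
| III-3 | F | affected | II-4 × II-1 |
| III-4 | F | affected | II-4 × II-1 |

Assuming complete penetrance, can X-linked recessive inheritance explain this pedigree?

Under X-linked recessive, II-1 (affected, female) cannot arise from I-1 (unaffected) × I-2 (affected).

No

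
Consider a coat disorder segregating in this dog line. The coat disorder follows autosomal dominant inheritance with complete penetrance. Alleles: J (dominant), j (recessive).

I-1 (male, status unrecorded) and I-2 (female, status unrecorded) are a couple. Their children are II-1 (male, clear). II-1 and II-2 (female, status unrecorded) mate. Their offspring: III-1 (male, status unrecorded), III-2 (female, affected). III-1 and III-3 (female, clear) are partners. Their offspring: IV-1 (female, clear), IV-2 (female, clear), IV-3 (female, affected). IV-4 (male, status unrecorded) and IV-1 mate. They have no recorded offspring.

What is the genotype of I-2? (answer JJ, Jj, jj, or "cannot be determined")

cannot be determined

I-2's phenotype is unrecorded, and no parent or child forces a single allele at both positions; consistent genotype assignments exist with I-2 as Jj or jj.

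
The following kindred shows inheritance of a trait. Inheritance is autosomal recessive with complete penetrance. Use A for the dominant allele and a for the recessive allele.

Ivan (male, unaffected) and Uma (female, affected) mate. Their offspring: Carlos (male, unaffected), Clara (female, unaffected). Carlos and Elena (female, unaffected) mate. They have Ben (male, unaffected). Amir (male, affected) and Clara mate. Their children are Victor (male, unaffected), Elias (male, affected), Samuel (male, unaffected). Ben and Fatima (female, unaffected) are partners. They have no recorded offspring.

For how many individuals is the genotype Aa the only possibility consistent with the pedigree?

Obligate heterozygotes: Carlos is unaffected so carries A and received a from Uma (aa), so Carlos is Aa; Clara is unaffected so carries A and received a from Uma (aa), so Clara is Aa; Victor is unaffected so carries A and received a from Amir (aa), so Victor is Aa; Samuel is unaffected so carries A and received a from Amir (aa), so Samuel is Aa.
Every other individual is either homozygous by phenotype or has at least one consistent homozygous assignment, so the count is 4.

4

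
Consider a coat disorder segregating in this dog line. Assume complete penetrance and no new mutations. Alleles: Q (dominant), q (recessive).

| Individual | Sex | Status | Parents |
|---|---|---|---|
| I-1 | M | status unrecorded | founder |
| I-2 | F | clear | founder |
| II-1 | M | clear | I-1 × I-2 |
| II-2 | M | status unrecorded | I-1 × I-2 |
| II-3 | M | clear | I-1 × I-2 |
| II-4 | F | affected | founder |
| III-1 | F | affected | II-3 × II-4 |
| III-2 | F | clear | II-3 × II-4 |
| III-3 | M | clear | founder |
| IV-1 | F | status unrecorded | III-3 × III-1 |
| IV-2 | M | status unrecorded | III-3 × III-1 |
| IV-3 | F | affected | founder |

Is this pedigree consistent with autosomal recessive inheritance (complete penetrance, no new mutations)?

A consistent assignment under autosomal recessive exists: I-1 QQ, I-2 Qq, II-1 QQ, II-2 QQ, II-3 Qq, II-4 qq, III-1 qq, III-2 Qq, III-3 QQ, IV-1 Qq, IV-2 Qq, IV-3 qq.
In this assignment every recorded phenotype matches its genotype and every non-founder's genotype is obtainable from its parents' genotypes, so the pedigree is consistent.

Yes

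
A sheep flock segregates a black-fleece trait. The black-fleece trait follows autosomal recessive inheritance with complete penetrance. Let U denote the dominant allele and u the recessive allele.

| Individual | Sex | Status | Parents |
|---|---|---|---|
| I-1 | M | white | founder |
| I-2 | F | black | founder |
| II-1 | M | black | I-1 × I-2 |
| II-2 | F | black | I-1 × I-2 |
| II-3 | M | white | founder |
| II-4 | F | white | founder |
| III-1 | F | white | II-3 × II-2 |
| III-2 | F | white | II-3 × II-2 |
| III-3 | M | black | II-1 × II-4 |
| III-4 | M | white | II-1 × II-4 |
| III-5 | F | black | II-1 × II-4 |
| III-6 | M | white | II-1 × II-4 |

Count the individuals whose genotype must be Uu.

Obligate heterozygotes: I-1 is white so carries U and passed u to II-1 (uu), so I-1 is Uu; II-4 is white so carries U and passed u to III-3 (uu), so II-4 is Uu; III-1 is white so carries U and received u from II-2 (uu), so III-1 is Uu; III-2 is white so carries U and received u from II-2 (uu), so III-2 is Uu; III-4 is white so carries U and received u from II-1 (uu), so III-4 is Uu; III-6 is white so carries U and received u from II-1 (uu), so III-6 is Uu.
Every other individual is either homozygous by phenotype or has at least one consistent homozygous assignment, so the count is 6.

6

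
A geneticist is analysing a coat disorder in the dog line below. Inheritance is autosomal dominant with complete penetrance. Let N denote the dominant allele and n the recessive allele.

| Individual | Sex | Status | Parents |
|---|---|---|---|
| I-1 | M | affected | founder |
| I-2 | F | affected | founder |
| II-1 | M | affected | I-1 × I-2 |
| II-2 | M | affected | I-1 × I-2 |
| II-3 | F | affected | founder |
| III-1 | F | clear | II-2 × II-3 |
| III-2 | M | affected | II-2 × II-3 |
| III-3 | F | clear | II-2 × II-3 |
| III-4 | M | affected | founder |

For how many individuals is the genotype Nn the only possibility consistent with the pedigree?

2

Obligate heterozygotes: II-2 is affected so carries N and passed n to III-1 (nn), so II-2 is Nn; II-3 is affected so carries N and passed n to III-1 (nn), so II-3 is Nn.
Every other individual is either homozygous by phenotype or has at least one consistent homozygous assignment, so the count is 2.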